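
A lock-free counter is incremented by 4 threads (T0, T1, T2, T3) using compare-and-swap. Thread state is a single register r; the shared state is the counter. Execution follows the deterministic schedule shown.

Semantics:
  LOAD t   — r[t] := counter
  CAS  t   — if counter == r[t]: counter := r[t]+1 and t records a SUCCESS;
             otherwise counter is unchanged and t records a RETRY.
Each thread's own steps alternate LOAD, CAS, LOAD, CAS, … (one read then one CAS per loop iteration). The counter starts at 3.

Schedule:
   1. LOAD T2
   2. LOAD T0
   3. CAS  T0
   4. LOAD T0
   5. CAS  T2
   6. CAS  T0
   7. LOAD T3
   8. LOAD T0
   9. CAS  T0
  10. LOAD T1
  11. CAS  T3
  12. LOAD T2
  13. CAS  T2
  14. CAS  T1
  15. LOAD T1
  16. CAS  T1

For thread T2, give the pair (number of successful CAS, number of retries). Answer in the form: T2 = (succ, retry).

#1 T2 reads 3
#2 T0 reads 3
#3 T0 CAS(3→4) writes; counter now 4
#4 T0 reads 4
#5 T2 CAS(3→4) fails; counter now 4
#6 T0 CAS(4→5) writes; counter now 5
#7 T3 reads 5
#8 T0 reads 5
#9 T0 CAS(5→6) writes; counter now 6
#10 T1 reads 6
#11 T3 CAS(5→6) fails; counter now 6
#12 T2 reads 6
#13 T2 CAS(6→7) writes; counter now 7
#14 T1 CAS(6→7) fails; counter now 7
#15 T1 reads 7
#16 T1 CAS(7→8) writes; counter now 8

T2 = (1, 1)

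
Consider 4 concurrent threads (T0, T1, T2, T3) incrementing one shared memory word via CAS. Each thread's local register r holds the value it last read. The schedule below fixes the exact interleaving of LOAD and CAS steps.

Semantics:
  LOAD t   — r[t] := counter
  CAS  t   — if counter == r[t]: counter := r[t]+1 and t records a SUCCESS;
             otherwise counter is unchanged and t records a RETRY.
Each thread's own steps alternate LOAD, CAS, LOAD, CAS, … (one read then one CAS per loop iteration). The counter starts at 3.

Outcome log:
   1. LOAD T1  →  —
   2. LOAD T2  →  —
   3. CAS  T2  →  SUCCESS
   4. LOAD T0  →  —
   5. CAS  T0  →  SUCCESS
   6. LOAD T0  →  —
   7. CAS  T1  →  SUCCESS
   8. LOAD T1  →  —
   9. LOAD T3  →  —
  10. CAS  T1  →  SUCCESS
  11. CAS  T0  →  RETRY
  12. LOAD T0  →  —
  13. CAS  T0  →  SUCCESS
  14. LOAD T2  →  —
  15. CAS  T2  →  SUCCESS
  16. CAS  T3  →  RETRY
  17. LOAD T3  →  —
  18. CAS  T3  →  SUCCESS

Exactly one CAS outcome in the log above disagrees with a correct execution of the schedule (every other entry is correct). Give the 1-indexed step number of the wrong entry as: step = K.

Re-executing:
step 1: T1 LOAD ⇒ load; ctr=3 reg=3
step 2: T2 LOAD ⇒ load; ctr=3 reg=3
step 3: T2 CAS ⇒ ok; ctr=4 reg=3
step 4: T0 LOAD ⇒ load; ctr=4 reg=4
step 5: T0 CAS ⇒ ok; ctr=5 reg=4
step 6: T0 LOAD ⇒ load; ctr=5 reg=5
step 7: T1 CAS ⇒ retry; ctr=5 reg=3
step 8: T1 LOAD ⇒ load; ctr=5 reg=5
step 9: T3 LOAD ⇒ load; ctr=5 reg=5
step 10: T1 CAS ⇒ ok; ctr=6 reg=5
step 11: T0 CAS ⇒ retry; ctr=6 reg=5
step 12: T0 LOAD ⇒ load; ctr=6 reg=6
step 13: T0 CAS ⇒ ok; ctr=7 reg=6
step 14: T2 LOAD ⇒ load; ctr=7 reg=7
step 15: T2 CAS ⇒ ok; ctr=8 reg=7
step 16: T3 CAS ⇒ retry; ctr=8 reg=5
step 17: T3 LOAD ⇒ load; ctr=8 reg=8
step 18: T3 CAS ⇒ ok; ctr=9 reg=8
Mismatch at 7.

step = 7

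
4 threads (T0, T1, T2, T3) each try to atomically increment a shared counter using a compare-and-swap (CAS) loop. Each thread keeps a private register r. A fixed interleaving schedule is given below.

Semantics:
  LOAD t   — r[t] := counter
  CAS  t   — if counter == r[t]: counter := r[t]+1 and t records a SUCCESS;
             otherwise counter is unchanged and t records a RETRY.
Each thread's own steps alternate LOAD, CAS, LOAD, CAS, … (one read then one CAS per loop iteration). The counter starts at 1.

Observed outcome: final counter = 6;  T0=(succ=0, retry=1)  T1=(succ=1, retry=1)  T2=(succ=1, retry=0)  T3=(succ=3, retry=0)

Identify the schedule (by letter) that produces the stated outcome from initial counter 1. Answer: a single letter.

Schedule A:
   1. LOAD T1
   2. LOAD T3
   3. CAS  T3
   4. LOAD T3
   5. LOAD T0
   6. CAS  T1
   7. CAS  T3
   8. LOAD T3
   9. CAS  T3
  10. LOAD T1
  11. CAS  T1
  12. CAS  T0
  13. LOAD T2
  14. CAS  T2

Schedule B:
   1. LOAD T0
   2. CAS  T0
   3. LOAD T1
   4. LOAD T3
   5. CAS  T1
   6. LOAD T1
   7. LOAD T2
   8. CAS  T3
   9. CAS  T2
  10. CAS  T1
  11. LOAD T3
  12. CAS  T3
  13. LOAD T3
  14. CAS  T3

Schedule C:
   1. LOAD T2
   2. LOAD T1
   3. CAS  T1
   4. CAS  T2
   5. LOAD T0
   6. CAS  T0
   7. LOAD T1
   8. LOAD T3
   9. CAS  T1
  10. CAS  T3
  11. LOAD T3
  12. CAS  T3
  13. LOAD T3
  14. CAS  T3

A

Simulating candidate A:
step 1: T1 LOAD ⇒ load; ctr=1 reg=1
step 2: T3 LOAD ⇒ load; ctr=1 reg=1
step 3: T3 CAS ⇒ ok; ctr=2 reg=1
step 4: T3 LOAD ⇒ load; ctr=2 reg=2
step 5: T0 LOAD ⇒ load; ctr=2 reg=2
step 6: T1 CAS ⇒ retry; ctr=2 reg=1
step 7: T3 CAS ⇒ ok; ctr=3 reg=2
step 8: T3 LOAD ⇒ load; ctr=3 reg=3
step 9: T3 CAS ⇒ ok; ctr=4 reg=3
step 10: T1 LOAD ⇒ load; ctr=4 reg=4
step 11: T1 CAS ⇒ ok; ctr=5 reg=4
step 12: T0 CAS ⇒ retry; ctr=5 reg=2
step 13: T2 LOAD ⇒ load; ctr=5 reg=5
step 14: T2 CAS ⇒ ok; ctr=6 reg=5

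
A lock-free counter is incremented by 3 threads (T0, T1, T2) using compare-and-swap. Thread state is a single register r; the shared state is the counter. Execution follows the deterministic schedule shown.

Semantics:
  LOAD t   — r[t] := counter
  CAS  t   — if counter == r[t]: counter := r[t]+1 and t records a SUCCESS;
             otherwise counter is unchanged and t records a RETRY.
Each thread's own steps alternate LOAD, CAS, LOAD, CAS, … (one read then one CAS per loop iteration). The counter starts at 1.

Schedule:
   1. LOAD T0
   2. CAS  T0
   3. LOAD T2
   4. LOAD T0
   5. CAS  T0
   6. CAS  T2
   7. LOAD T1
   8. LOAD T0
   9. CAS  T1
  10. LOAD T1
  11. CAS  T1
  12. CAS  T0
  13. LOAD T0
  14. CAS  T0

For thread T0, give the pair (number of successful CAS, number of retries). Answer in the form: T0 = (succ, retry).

1. LOAD T0 → mem=1 r[T0]=1 [LOAD]
2. CAS T0 → mem=2 r[T0]=1 [OK]
3. LOAD T2 → mem=2 r[T2]=2 [LOAD]
4. LOAD T0 → mem=2 r[T0]=2 [LOAD]
5. CAS T0 → mem=3 r[T0]=2 [OK]
6. CAS T2 → mem=3 r[T2]=2 [RETRY]
7. LOAD T1 → mem=3 r[T1]=3 [LOAD]
8. LOAD T0 → mem=3 r[T0]=3 [LOAD]
9. CAS T1 → mem=4 r[T1]=3 [OK]
10. LOAD T1 → mem=4 r[T1]=4 [LOAD]
11. CAS T1 → mem=5 r[T1]=4 [OK]
12. CAS T0 → mem=5 r[T0]=3 [RETRY]
13. LOAD T0 → mem=5 r[T0]=5 [LOAD]
14. CAS T0 → mem=6 r[T0]=5 [OK]

T0 = (3, 1)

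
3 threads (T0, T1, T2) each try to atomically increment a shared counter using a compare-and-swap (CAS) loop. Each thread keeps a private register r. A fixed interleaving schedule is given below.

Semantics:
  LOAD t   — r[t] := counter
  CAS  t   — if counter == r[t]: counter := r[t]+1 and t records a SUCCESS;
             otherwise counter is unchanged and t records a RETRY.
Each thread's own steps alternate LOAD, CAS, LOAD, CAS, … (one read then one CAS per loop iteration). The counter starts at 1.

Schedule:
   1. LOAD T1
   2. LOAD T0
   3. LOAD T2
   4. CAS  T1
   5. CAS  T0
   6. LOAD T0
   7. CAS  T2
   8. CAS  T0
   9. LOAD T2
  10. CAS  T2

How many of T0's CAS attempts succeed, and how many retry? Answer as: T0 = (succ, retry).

T0 = (1, 1)

#1 T1 reads 1
#2 T0 reads 1
#3 T2 reads 1
#4 T1 CAS(1→2) writes; counter now 2
#5 T0 CAS(1→2) fails; counter now 2
#6 T0 reads 2
#7 T2 CAS(1→2) fails; counter now 2
#8 T0 CAS(2→3) writes; counter now 3
#9 T2 reads 3
#10 T2 CAS(3→4) writes; counter now 4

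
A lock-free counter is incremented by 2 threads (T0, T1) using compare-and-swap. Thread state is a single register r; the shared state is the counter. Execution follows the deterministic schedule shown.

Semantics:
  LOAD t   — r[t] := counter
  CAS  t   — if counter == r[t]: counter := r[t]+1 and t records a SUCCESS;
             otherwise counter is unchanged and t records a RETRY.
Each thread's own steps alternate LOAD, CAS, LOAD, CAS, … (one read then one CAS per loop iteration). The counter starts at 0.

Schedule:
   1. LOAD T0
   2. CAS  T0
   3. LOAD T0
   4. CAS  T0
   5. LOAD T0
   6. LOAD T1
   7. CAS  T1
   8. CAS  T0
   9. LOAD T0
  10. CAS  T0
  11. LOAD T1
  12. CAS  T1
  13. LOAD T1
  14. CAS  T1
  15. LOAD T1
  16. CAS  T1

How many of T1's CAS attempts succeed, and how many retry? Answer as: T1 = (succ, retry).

#1 T0 reads 0
#2 T0 CAS(0→1) writes; counter now 1
#3 T0 reads 1
#4 T0 CAS(1→2) writes; counter now 2
#5 T0 reads 2
#6 T1 reads 2
#7 T1 CAS(2→3) writes; counter now 3
#8 T0 CAS(2→3) fails; counter now 3
#9 T0 reads 3
#10 T0 CAS(3→4) writes; counter now 4
#11 T1 reads 4
#12 T1 CAS(4→5) writes; counter now 5
#13 T1 reads 5
#14 T1 CAS(5→6) writes; counter now 6
#15 T1 reads 6
#16 T1 CAS(6→7) writes; counter now 7

T1 = (4, 0)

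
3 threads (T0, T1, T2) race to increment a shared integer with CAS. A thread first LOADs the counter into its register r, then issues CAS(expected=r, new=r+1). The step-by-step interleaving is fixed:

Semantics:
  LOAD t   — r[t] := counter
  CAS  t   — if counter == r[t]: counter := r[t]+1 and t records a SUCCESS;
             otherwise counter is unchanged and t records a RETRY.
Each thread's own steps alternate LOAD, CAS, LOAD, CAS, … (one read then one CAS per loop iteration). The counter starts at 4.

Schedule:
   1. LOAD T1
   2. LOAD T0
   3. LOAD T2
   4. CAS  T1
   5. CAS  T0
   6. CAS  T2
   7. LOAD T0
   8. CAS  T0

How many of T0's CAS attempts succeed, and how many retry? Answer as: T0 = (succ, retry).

T1 LOAD — after: cnt=4, r=4 — load
T0 LOAD — after: cnt=4, r=4 — load
T2 LOAD — after: cnt=4, r=4 — load
T1 CAS — after: cnt=5, r=4 — ok
T0 CAS — after: cnt=5, r=4 — retry
T2 CAS — after: cnt=5, r=4 — retry
T0 LOAD — after: cnt=5, r=5 — load
T0 CAS — after: cnt=6, r=5 — ok

T0 = (1, 1)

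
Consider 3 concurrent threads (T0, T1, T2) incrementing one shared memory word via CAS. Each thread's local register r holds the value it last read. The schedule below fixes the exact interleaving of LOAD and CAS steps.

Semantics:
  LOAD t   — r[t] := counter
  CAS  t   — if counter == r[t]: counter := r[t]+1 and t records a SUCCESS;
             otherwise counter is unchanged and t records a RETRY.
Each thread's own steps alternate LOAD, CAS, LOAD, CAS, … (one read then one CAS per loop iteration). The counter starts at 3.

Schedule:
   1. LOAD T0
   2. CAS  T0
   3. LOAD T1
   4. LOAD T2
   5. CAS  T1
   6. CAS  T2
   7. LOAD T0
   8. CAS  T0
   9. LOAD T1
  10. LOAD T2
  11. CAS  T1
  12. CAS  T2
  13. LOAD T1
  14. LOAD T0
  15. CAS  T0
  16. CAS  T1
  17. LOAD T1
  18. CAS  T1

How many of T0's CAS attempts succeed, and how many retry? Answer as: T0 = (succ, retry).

T0 LOAD — after: cnt=3, r=3 — load
T0 CAS — after: cnt=4, r=3 — ok
T1 LOAD — after: cnt=4, r=4 — load
T2 LOAD — after: cnt=4, r=4 — load
T1 CAS — after: cnt=5, r=4 — ok
T2 CAS — after: cnt=5, r=4 — retry
T0 LOAD — after: cnt=5, r=5 — load
T0 CAS — after: cnt=6, r=5 — ok
T1 LOAD — after: cnt=6, r=6 — load
T2 LOAD — after: cnt=6, r=6 — load
T1 CAS — after: cnt=7, r=6 — ok
T2 CAS — after: cnt=7, r=6 — retry
T1 LOAD — after: cnt=7, r=7 — load
T0 LOAD — after: cnt=7, r=7 — load
T0 CAS — after: cnt=8, r=7 — ok
T1 CAS — after: cnt=8, r=7 — retry
T1 LOAD — after: cnt=8, r=8 — load
T1 CAS — after: cnt=9, r=8 — ok

T0 = (3, 0)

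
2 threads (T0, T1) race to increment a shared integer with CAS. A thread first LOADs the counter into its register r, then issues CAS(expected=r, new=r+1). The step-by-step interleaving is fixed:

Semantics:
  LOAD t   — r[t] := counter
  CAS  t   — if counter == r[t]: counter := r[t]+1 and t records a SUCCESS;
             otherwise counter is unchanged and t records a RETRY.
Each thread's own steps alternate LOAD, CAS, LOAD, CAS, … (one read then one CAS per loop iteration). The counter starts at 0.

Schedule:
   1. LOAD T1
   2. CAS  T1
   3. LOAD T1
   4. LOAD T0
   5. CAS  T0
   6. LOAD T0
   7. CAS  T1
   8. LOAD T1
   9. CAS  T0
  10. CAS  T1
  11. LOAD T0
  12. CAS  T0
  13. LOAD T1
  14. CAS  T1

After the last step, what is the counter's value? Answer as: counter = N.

   1) LOAD T1:  M=0  r_T1=0
   2) CAS  T1:  M=1  r_T1=0 ✓
   3) LOAD T1:  M=1  r_T1=1
   4) LOAD T0:  M=1  r_T0=1
   5) CAS  T0:  M=2  r_T0=1 ✓
   6) LOAD T0:  M=2  r_T0=2
   7) CAS  T1:  M=2  r_T1=1 ✗
   8) LOAD T1:  M=2  r_T1=2
   9) CAS  T0:  M=3  r_T0=2 ✓
  10) CAS  T1:  M=3  r_T1=2 ✗
  11) LOAD T0:  M=3  r_T0=3
  12) CAS  T0:  M=4  r_T0=3 ✓
  13) LOAD T1:  M=4  r_T1=4
  14) CAS  T1:  M=5  r_T1=4 ✓

counter = 5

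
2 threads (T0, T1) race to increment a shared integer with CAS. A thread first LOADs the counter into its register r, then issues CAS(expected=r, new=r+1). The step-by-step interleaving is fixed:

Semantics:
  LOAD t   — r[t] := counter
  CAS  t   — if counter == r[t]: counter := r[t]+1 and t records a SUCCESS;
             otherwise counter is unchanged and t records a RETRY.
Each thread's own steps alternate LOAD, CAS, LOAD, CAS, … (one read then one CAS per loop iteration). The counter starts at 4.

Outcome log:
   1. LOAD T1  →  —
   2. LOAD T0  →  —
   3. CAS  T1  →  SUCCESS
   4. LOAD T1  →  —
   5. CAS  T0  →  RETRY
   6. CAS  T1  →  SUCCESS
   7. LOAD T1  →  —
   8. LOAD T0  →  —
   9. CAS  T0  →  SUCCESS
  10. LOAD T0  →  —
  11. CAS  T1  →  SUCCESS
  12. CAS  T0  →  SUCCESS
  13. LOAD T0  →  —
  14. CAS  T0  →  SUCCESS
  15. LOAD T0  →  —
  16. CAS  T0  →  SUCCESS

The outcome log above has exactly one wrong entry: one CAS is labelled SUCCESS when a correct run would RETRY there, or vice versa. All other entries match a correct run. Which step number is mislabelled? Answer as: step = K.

Correct run:
[1] T1.load  rd  (counter 4, T1.r 4)
[2] T0.load  rd  (counter 4, T0.r 4)
[3] T1.cas  hit  (counter 5, T1.r 4)
[4] T1.load  rd  (counter 5, T1.r 5)
[5] T0.cas  miss  (counter 5, T0.r 4)
[6] T1.cas  hit  (counter 6, T1.r 5)
[7] T1.load  rd  (counter 6, T1.r 6)
[8] T0.load  rd  (counter 6, T0.r 6)
[9] T0.cas  hit  (counter 7, T0.r 6)
[10] T0.load  rd  (counter 7, T0.r 7)
[11] T1.cas  miss  (counter 7, T1.r 6)
[12] T0.cas  hit  (counter 8, T0.r 7)
[13] T0.load  rd  (counter 8, T0.r 8)
[14] T0.cas  hit  (counter 9, T0.r 8)
[15] T0.load  rd  (counter 9, T0.r 9)
[16] T0.cas  hit  (counter 10, T0.r 9)
Mismatch at 11.

step = 11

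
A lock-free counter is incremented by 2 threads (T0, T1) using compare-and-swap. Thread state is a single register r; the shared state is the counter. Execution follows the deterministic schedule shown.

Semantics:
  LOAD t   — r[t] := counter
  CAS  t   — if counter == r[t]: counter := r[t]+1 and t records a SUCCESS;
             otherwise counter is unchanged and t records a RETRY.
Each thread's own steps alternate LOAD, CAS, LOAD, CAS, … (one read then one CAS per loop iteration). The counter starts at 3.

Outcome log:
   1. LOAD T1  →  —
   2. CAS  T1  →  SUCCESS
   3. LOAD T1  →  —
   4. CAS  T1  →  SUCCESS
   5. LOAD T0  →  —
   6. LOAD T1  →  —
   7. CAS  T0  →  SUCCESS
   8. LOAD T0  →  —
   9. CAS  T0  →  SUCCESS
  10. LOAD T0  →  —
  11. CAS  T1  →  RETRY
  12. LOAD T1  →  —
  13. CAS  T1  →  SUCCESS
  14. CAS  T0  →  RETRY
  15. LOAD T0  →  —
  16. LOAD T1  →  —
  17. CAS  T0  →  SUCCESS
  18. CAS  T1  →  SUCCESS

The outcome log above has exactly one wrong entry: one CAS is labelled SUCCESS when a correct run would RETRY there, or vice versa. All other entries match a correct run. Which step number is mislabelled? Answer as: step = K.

Reference trace:
1. LOAD T1 → mem=3 r[T1]=3 [LOAD]
2. CAS T1 → mem=4 r[T1]=3 [OK]
3. LOAD T1 → mem=4 r[T1]=4 [LOAD]
4. CAS T1 → mem=5 r[T1]=4 [OK]
5. LOAD T0 → mem=5 r[T0]=5 [LOAD]
6. LOAD T1 → mem=5 r[T1]=5 [LOAD]
7. CAS T0 → mem=6 r[T0]=5 [OK]
8. LOAD T0 → mem=6 r[T0]=6 [LOAD]
9. CAS T0 → mem=7 r[T0]=6 [OK]
10. LOAD T0 → mem=7 r[T0]=7 [LOAD]
11. CAS T1 → mem=7 r[T1]=5 [RETRY]
12. LOAD T1 → mem=7 r[T1]=7 [LOAD]
13. CAS T1 → mem=8 r[T1]=7 [OK]
14. CAS T0 → mem=8 r[T0]=7 [RETRY]
15. LOAD T0 → mem=8 r[T0]=8 [LOAD]
16. LOAD T1 → mem=8 r[T1]=8 [LOAD]
17. CAS T0 → mem=9 r[T0]=8 [OK]
18. CAS T1 → mem=9 r[T1]=8 [RETRY]
Mismatch at 18.

step = 18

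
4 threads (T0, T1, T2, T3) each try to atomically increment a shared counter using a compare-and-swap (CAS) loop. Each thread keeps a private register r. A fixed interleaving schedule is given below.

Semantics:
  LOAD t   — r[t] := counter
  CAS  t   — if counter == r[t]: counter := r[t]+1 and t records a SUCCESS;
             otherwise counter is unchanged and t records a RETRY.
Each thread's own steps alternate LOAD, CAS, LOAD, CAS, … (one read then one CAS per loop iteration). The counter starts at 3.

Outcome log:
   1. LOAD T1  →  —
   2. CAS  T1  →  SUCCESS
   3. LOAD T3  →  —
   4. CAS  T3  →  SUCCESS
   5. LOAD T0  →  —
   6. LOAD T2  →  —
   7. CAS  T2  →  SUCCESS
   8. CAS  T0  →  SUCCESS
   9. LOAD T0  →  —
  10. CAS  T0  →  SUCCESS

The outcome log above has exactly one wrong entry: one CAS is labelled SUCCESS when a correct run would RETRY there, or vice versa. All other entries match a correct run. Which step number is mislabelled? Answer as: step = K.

Correct run:
#1 T1 reads 3
#2 T1 CAS(3→4) writes; counter now 4
#3 T3 reads 4
#4 T3 CAS(4→5) writes; counter now 5
#5 T0 reads 5
#6 T2 reads 5
#7 T2 CAS(5→6) writes; counter now 6
#8 T0 CAS(5→6) fails; counter now 6
#9 T0 reads 6
#10 T0 CAS(6→7) writes; counter now 7
Log disagrees first at step 8.

step = 8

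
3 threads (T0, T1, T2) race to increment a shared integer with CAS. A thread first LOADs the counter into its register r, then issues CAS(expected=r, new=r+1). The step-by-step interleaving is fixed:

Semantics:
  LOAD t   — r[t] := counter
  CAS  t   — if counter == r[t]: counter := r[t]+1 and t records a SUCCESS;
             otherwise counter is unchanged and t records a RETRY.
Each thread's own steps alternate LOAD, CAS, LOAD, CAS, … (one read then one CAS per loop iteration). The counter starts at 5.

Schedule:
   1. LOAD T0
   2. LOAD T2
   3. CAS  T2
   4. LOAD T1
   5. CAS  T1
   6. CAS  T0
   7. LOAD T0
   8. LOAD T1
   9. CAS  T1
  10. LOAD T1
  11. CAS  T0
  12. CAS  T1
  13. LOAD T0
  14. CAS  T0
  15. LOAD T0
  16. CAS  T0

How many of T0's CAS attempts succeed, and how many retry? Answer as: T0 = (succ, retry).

T0 = (2, 2)

#1 T0 reads 5
#2 T2 reads 5
#3 T2 CAS(5→6) writes; counter now 6
#4 T1 reads 6
#5 T1 CAS(6→7) writes; counter now 7
#6 T0 CAS(5→6) fails; counter now 7
#7 T0 reads 7
#8 T1 reads 7
#9 T1 CAS(7→8) writes; counter now 8
#10 T1 reads 8
#11 T0 CAS(7→8) fails; counter now 8
#12 T1 CAS(8→9) writes; counter now 9
#13 T0 reads 9
#14 T0 CAS(9→10) writes; counter now 10
#15 T0 reads 10
#16 T0 CAS(10→11) writes; counter now 11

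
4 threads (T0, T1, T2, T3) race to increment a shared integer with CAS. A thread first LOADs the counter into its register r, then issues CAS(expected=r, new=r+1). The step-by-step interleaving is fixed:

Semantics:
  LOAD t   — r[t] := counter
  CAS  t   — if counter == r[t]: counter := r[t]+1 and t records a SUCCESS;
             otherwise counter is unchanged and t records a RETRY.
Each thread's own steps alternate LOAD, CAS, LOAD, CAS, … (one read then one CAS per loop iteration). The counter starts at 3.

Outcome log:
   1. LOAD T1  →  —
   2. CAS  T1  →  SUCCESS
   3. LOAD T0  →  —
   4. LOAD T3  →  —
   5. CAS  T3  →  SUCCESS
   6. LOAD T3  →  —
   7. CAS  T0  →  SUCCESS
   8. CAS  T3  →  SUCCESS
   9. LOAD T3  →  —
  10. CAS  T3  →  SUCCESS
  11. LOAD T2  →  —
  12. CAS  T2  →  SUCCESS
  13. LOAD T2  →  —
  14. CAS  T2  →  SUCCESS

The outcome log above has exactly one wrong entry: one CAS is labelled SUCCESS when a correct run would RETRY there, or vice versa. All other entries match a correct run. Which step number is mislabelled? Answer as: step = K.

step = 7

Re-executing:
   1) LOAD T1:  M=3  r_T1=3
   2) CAS  T1:  M=4  r_T1=3 ✓
   3) LOAD T0:  M=4  r_T0=4
   4) LOAD T3:  M=4  r_T3=4
   5) CAS  T3:  M=5  r_T3=4 ✓
   6) LOAD T3:  M=5  r_T3=5
   7) CAS  T0:  M=5  r_T0=4 ✗
   8) CAS  T3:  M=6  r_T3=5 ✓
   9) LOAD T3:  M=6  r_T3=6
  10) CAS  T3:  M=7  r_T3=6 ✓
  11) LOAD T2:  M=7  r_T2=7
  12) CAS  T2:  M=8  r_T2=7 ✓
  13) LOAD T2:  M=8  r_T2=8
  14) CAS  T2:  M=9  r_T2=8 ✓
Flip is step 7.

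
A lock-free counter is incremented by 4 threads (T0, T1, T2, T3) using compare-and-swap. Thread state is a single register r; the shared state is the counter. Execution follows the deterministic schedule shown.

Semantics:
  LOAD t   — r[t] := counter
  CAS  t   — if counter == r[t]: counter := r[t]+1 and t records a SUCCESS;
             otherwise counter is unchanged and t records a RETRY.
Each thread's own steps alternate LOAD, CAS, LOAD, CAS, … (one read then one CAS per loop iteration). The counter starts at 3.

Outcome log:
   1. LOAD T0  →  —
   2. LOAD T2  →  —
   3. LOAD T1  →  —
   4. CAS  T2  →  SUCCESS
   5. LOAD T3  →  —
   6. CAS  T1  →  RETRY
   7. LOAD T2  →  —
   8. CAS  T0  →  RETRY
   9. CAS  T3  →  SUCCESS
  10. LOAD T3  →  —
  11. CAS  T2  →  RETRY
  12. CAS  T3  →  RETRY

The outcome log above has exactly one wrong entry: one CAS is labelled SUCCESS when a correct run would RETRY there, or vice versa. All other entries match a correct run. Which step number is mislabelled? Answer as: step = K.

Correct run:
T0 LOAD — after: cnt=3, r=3 — load
T2 LOAD — after: cnt=3, r=3 — load
T1 LOAD — after: cnt=3, r=3 — load
T2 CAS — after: cnt=4, r=3 — ok
T3 LOAD — after: cnt=4, r=4 — load
T1 CAS — after: cnt=4, r=3 — retry
T2 LOAD — after: cnt=4, r=4 — load
T0 CAS — after: cnt=4, r=3 — retry
T3 CAS — after: cnt=5, r=4 — ok
T3 LOAD — after: cnt=5, r=5 — load
T2 CAS — after: cnt=5, r=4 — retry
T3 CAS — after: cnt=6, r=5 — ok
Log disagrees first at step 12.

step = 12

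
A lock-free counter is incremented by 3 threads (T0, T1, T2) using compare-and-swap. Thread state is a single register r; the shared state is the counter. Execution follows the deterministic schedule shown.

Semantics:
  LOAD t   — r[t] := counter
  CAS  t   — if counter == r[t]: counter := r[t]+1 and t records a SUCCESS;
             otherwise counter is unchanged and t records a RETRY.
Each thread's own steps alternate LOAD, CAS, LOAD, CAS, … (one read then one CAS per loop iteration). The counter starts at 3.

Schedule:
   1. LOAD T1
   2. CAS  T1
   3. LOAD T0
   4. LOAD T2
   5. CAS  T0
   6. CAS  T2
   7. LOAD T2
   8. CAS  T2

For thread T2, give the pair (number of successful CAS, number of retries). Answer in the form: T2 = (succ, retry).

T2 = (1, 1)

step 1: T1 LOAD ⇒ load; ctr=3 reg=3
step 2: T1 CAS ⇒ ok; ctr=4 reg=3
step 3: T0 LOAD ⇒ load; ctr=4 reg=4
step 4: T2 LOAD ⇒ load; ctr=4 reg=4
step 5: T0 CAS ⇒ ok; ctr=5 reg=4
step 6: T2 CAS ⇒ retry; ctr=5 reg=4
step 7: T2 LOAD ⇒ load; ctr=5 reg=5
step 8: T2 CAS ⇒ ok; ctr=6 reg=5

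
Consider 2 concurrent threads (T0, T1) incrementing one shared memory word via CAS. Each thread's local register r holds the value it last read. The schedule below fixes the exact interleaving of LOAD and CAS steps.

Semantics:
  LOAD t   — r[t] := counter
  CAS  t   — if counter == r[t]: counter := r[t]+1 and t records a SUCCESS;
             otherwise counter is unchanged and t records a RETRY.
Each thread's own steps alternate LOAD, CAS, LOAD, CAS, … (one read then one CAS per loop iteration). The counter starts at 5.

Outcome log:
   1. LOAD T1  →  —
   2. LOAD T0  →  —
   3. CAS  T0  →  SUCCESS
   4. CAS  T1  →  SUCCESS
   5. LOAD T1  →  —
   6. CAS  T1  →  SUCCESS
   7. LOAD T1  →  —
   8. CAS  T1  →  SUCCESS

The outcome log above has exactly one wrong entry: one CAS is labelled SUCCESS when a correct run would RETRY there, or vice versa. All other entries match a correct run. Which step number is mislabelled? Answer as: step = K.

step = 4

Re-executing:
T1 LOAD — after: cnt=5, r=5 — load
T0 LOAD — after: cnt=5, r=5 — load
T0 CAS — after: cnt=6, r=5 — ok
T1 CAS — after: cnt=6, r=5 — retry
T1 LOAD — after: cnt=6, r=6 — load
T1 CAS — after: cnt=7, r=6 — ok
T1 LOAD — after: cnt=7, r=7 — load
T1 CAS — after: cnt=8, r=7 — ok
Mismatch at 4.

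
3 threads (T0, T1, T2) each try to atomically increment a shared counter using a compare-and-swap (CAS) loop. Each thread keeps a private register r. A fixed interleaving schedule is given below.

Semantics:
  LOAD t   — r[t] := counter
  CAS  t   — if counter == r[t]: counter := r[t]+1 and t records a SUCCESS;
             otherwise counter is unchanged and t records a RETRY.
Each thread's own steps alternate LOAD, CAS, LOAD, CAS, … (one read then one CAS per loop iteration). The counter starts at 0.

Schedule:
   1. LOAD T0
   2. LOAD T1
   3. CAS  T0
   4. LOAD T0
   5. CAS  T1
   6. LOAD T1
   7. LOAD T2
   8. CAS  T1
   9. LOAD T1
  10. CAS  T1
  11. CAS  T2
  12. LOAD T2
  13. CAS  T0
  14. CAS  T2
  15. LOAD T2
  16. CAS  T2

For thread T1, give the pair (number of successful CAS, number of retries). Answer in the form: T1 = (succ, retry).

step 1: T0 LOAD ⇒ load; ctr=0 reg=0
step 2: T1 LOAD ⇒ load; ctr=0 reg=0
step 3: T0 CAS ⇒ ok; ctr=1 reg=0
step 4: T0 LOAD ⇒ load; ctr=1 reg=1
step 5: T1 CAS ⇒ retry; ctr=1 reg=0
step 6: T1 LOAD ⇒ load; ctr=1 reg=1
step 7: T2 LOAD ⇒ load; ctr=1 reg=1
step 8: T1 CAS ⇒ ok; ctr=2 reg=1
step 9: T1 LOAD ⇒ load; ctr=2 reg=2
step 10: T1 CAS ⇒ ok; ctr=3 reg=2
step 11: T2 CAS ⇒ retry; ctr=3 reg=1
step 12: T2 LOAD ⇒ load; ctr=3 reg=3
step 13: T0 CAS ⇒ retry; ctr=3 reg=1
step 14: T2 CAS ⇒ ok; ctr=4 reg=3
step 15: T2 LOAD ⇒ load; ctr=4 reg=4
step 16: T2 CAS ⇒ ok; ctr=5 reg=4

T1 = (2, 1)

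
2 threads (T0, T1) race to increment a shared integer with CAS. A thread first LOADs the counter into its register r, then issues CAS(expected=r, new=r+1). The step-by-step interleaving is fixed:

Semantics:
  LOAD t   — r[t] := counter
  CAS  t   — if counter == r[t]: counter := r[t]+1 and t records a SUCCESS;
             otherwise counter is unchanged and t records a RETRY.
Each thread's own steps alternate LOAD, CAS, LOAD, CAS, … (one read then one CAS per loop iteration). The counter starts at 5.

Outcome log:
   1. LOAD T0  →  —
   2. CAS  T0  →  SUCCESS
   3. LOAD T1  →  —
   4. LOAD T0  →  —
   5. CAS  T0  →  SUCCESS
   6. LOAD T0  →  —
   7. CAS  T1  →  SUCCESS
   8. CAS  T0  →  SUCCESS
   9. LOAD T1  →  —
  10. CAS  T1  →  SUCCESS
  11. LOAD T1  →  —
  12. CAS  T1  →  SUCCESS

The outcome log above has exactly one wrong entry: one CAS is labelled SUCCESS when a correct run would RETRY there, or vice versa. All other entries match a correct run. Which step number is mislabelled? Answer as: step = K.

Correct run:
T0 LOAD — after: cnt=5, r=5 — load
T0 CAS — after: cnt=6, r=5 — ok
T1 LOAD — after: cnt=6, r=6 — load
T0 LOAD — after: cnt=6, r=6 — load
T0 CAS — after: cnt=7, r=6 — ok
T0 LOAD — after: cnt=7, r=7 — load
T1 CAS — after: cnt=7, r=6 — retry
T0 CAS — after: cnt=8, r=7 — ok
T1 LOAD — after: cnt=8, r=8 — load
T1 CAS — after: cnt=9, r=8 — ok
T1 LOAD — after: cnt=9, r=9 — load
T1 CAS — after: cnt=10, r=9 — ok
Log disagrees first at step 7.

step = 7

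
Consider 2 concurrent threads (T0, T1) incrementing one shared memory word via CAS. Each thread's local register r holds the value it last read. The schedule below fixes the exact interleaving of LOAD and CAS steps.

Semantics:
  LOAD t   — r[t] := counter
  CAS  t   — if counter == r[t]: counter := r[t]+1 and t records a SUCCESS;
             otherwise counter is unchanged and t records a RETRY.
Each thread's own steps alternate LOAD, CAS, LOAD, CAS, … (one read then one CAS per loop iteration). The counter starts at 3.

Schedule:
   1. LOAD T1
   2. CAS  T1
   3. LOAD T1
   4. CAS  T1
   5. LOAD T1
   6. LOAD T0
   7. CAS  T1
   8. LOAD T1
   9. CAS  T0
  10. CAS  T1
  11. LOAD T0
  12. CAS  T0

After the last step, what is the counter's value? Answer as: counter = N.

counter = 8

T1 LOAD — after: cnt=3, r=3 — load
T1 CAS — after: cnt=4, r=3 — ok
T1 LOAD — after: cnt=4, r=4 — load
T1 CAS — after: cnt=5, r=4 — ok
T1 LOAD — after: cnt=5, r=5 — load
T0 LOAD — after: cnt=5, r=5 — load
T1 CAS — after: cnt=6, r=5 — ok
T1 LOAD — after: cnt=6, r=6 — load
T0 CAS — after: cnt=6, r=5 — retry
T1 CAS — after: cnt=7, r=6 — ok
T0 LOAD — after: cnt=7, r=7 — load
T0 CAS — after: cnt=8, r=7 — ok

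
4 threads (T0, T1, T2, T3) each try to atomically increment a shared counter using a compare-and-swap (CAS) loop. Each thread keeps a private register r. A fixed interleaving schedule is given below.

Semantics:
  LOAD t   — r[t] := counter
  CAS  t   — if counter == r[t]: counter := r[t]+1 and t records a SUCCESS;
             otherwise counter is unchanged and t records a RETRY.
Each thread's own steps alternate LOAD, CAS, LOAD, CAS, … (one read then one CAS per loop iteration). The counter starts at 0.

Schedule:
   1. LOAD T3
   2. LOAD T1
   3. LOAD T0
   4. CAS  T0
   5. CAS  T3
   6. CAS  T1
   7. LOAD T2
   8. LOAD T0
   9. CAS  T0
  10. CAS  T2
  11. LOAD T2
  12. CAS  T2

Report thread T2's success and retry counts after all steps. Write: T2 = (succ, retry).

T2 = (1, 1)

step 1: T3 LOAD ⇒ load; ctr=0 reg=0
step 2: T1 LOAD ⇒ load; ctr=0 reg=0
step 3: T0 LOAD ⇒ load; ctr=0 reg=0
step 4: T0 CAS ⇒ ok; ctr=1 reg=0
step 5: T3 CAS ⇒ retry; ctr=1 reg=0
step 6: T1 CAS ⇒ retry; ctr=1 reg=0
step 7: T2 LOAD ⇒ load; ctr=1 reg=1
step 8: T0 LOAD ⇒ load; ctr=1 reg=1
step 9: T0 CAS ⇒ ok; ctr=2 reg=1
step 10: T2 CAS ⇒ retry; ctr=2 reg=1
step 11: T2 LOAD ⇒ load; ctr=2 reg=2
step 12: T2 CAS ⇒ ok; ctr=3 reg=2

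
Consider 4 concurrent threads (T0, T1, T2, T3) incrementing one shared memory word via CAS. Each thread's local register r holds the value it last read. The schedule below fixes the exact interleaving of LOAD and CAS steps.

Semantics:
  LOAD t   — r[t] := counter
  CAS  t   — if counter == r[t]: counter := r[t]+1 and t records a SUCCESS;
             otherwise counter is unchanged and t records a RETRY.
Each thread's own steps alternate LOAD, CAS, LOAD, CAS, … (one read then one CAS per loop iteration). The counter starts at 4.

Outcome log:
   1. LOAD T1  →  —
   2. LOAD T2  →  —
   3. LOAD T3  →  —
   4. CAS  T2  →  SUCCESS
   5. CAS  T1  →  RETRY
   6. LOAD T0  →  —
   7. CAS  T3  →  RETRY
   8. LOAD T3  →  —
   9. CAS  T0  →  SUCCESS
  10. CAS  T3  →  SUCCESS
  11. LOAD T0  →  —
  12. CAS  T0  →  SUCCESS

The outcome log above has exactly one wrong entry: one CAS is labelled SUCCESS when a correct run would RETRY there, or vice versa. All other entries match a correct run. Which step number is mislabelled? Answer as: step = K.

Correct run:
T1 LOAD — after: cnt=4, r=4 — load
T2 LOAD — after: cnt=4, r=4 — load
T3 LOAD — after: cnt=4, r=4 — load
T2 CAS — after: cnt=5, r=4 — ok
T1 CAS — after: cnt=5, r=4 — retry
T0 LOAD — after: cnt=5, r=5 — load
T3 CAS — after: cnt=5, r=4 — retry
T3 LOAD — after: cnt=5, r=5 — load
T0 CAS — after: cnt=6, r=5 — ok
T3 CAS — after: cnt=6, r=5 — retry
T0 LOAD — after: cnt=6, r=6 — load
T0 CAS — after: cnt=7, r=6 — ok
Flip is step 10.

step = 10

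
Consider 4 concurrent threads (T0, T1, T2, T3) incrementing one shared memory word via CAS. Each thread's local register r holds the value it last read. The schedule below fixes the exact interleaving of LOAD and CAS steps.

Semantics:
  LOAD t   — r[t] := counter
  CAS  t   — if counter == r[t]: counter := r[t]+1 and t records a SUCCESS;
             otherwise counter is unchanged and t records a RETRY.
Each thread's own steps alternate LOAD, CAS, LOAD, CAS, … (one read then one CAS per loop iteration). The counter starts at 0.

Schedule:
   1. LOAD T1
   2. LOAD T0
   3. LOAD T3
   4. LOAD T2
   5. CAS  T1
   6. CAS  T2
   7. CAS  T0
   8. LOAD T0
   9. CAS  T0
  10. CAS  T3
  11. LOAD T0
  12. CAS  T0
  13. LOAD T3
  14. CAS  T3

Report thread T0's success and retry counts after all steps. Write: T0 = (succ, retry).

T0 = (2, 1)

[1] T1.load  rd  (counter 0, T1.r 0)
[2] T0.load  rd  (counter 0, T0.r 0)
[3] T3.load  rd  (counter 0, T3.r 0)
[4] T2.load  rd  (counter 0, T2.r 0)
[5] T1.cas  hit  (counter 1, T1.r 0)
[6] T2.cas  miss  (counter 1, T2.r 0)
[7] T0.cas  miss  (counter 1, T0.r 0)
[8] T0.load  rd  (counter 1, T0.r 1)
[9] T0.cas  hit  (counter 2, T0.r 1)
[10] T3.cas  miss  (counter 2, T3.r 0)
[11] T0.load  rd  (counter 2, T0.r 2)
[12] T0.cas  hit  (counter 3, T0.r 2)
[13] T3.load  rd  (counter 3, T3.r 3)
[14] T3.cas  hit  (counter 4, T3.r 3)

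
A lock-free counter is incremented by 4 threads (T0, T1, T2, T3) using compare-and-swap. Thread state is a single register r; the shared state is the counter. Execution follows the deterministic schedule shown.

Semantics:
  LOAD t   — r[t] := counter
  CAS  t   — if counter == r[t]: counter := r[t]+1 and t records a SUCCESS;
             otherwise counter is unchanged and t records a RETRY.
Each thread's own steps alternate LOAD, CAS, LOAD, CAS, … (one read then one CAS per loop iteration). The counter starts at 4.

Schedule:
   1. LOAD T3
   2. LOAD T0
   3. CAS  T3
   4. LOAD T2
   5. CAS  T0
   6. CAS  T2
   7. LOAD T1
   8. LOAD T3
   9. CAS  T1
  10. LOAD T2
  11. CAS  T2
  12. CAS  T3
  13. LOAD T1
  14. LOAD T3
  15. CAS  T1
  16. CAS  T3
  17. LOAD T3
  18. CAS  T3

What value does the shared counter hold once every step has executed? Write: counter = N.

T3 LOAD — after: cnt=4, r=4 — load
T0 LOAD — after: cnt=4, r=4 — load
T3 CAS — after: cnt=5, r=4 — ok
T2 LOAD — after: cnt=5, r=5 — load
T0 CAS — after: cnt=5, r=4 — retry
T2 CAS — after: cnt=6, r=5 — ok
T1 LOAD — after: cnt=6, r=6 — load
T3 LOAD — after: cnt=6, r=6 — load
T1 CAS — after: cnt=7, r=6 — ok
T2 LOAD — after: cnt=7, r=7 — load
T2 CAS — after: cnt=8, r=7 — ok
T3 CAS — after: cnt=8, r=6 — retry
T1 LOAD — after: cnt=8, r=8 — load
T3 LOAD — after: cnt=8, r=8 — load
T1 CAS — after: cnt=9, r=8 — ok
T3 CAS — after: cnt=9, r=8 — retry
T3 LOAD — after: cnt=9, r=9 — load
T3 CAS — after: cnt=10, r=9 — ok

counter = 10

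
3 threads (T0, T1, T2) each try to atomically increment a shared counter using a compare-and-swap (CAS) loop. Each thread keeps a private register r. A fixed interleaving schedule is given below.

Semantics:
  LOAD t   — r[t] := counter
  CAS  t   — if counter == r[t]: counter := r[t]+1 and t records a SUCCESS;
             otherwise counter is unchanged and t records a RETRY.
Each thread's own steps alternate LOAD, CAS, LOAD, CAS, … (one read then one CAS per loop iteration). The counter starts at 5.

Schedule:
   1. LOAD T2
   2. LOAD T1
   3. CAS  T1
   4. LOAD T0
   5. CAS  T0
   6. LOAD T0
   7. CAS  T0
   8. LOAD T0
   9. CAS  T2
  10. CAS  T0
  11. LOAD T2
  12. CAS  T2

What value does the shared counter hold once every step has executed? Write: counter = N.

T2 LOAD — after: cnt=5, r=5 — load
T1 LOAD — after: cnt=5, r=5 — load
T1 CAS — after: cnt=6, r=5 — ok
T0 LOAD — after: cnt=6, r=6 — load
T0 CAS — after: cnt=7, r=6 — ok
T0 LOAD — after: cnt=7, r=7 — load
T0 CAS — after: cnt=8, r=7 — ok
T0 LOAD — after: cnt=8, r=8 — load
T2 CAS — after: cnt=8, r=5 — retry
T0 CAS — after: cnt=9, r=8 — ok
T2 LOAD — after: cnt=9, r=9 — load
T2 CAS — after: cnt=10, r=9 — ok

counter = 10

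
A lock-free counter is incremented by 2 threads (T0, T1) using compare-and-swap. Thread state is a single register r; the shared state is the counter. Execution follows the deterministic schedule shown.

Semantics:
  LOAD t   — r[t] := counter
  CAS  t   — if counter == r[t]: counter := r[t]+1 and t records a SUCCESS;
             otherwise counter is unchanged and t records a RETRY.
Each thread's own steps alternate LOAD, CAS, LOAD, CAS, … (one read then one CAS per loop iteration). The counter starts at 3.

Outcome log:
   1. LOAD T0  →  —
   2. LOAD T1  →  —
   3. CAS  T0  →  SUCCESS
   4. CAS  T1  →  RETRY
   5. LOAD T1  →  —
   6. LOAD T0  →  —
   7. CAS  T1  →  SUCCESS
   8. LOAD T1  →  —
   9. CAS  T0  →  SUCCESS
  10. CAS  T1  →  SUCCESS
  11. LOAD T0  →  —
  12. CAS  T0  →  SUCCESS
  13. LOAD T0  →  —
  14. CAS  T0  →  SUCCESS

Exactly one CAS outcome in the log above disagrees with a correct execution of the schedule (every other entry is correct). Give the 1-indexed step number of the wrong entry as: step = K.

Re-executing:
step 1: T0 LOAD ⇒ load; ctr=3 reg=3
step 2: T1 LOAD ⇒ load; ctr=3 reg=3
step 3: T0 CAS ⇒ ok; ctr=4 reg=3
step 4: T1 CAS ⇒ retry; ctr=4 reg=3
step 5: T1 LOAD ⇒ load; ctr=4 reg=4
step 6: T0 LOAD ⇒ load; ctr=4 reg=4
step 7: T1 CAS ⇒ ok; ctr=5 reg=4
step 8: T1 LOAD ⇒ load; ctr=5 reg=5
step 9: T0 CAS ⇒ retry; ctr=5 reg=4
step 10: T1 CAS ⇒ ok; ctr=6 reg=5
step 11: T0 LOAD ⇒ load; ctr=6 reg=6
step 12: T0 CAS ⇒ ok; ctr=7 reg=6
step 13: T0 LOAD ⇒ load; ctr=7 reg=7
step 14: T0 CAS ⇒ ok; ctr=8 reg=7
Flip is step 9.

step = 9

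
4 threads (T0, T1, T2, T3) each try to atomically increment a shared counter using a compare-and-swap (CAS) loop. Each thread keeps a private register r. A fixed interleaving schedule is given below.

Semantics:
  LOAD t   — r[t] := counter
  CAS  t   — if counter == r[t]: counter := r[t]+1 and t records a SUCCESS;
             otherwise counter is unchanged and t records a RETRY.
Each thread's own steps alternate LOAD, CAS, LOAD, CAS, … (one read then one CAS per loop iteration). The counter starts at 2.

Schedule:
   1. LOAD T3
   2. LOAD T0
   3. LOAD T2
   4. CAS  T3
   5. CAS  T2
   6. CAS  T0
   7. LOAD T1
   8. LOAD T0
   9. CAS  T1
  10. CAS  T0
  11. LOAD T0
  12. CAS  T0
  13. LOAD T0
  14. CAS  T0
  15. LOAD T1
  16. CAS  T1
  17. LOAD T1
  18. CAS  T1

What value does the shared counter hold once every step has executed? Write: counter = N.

   1) LOAD T3:  M=2  r_T3=2
   2) LOAD T0:  M=2  r_T0=2
   3) LOAD T2:  M=2  r_T2=2
   4) CAS  T3:  M=3  r_T3=2 ✓
   5) CAS  T2:  M=3  r_T2=2 ✗
   6) CAS  T0:  M=3  r_T0=2 ✗
   7) LOAD T1:  M=3  r_T1=3
   8) LOAD T0:  M=3  r_T0=3
   9) CAS  T1:  M=4  r_T1=3 ✓
  10) CAS  T0:  M=4  r_T0=3 ✗
  11) LOAD T0:  M=4  r_T0=4
  12) CAS  T0:  M=5  r_T0=4 ✓
  13) LOAD T0:  M=5  r_T0=5
  14) CAS  T0:  M=6  r_T0=5 ✓
  15) LOAD T1:  M=6  r_T1=6
  16) CAS  T1:  M=7  r_T1=6 ✓
  17) LOAD T1:  M=7  r_T1=7
  18) CAS  T1:  M=8  r_T1=7 ✓

counter = 8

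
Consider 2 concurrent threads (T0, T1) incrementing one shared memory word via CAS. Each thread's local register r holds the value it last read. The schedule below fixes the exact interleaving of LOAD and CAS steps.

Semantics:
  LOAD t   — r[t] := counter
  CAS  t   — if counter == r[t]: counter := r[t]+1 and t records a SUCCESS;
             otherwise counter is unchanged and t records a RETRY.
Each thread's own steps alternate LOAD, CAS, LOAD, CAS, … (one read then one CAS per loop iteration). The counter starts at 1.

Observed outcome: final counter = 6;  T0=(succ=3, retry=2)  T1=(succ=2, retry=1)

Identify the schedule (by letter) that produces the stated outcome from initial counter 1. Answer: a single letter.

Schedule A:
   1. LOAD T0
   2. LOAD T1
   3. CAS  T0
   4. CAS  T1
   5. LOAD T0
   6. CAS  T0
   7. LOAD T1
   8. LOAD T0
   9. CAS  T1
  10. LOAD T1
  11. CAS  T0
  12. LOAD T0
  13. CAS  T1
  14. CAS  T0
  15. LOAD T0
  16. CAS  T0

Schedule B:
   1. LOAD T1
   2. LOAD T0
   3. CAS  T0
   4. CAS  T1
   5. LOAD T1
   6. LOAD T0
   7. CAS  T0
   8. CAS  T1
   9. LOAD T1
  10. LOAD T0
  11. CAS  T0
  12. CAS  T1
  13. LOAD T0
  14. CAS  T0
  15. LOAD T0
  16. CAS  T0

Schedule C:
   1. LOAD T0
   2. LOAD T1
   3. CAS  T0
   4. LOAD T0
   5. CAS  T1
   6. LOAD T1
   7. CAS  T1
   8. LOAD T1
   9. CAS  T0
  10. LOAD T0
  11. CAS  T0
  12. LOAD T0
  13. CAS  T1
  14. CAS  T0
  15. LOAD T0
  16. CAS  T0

Run A:
   1) LOAD T0:  M=1  r_T0=1
   2) LOAD T1:  M=1  r_T1=1
   3) CAS  T0:  M=2  r_T0=1 ✓
   4) CAS  T1:  M=2  r_T1=1 ✗
   5) LOAD T0:  M=2  r_T0=2
   6) CAS  T0:  M=3  r_T0=2 ✓
   7) LOAD T1:  M=3  r_T1=3
   8) LOAD T0:  M=3  r_T0=3
   9) CAS  T1:  M=4  r_T1=3 ✓
  10) LOAD T1:  M=4  r_T1=4
  11) CAS  T0:  M=4  r_T0=3 ✗
  12) LOAD T0:  M=4  r_T0=4
  13) CAS  T1:  M=5  r_T1=4 ✓
  14) CAS  T0:  M=5  r_T0=4 ✗
  15) LOAD T0:  M=5  r_T0=5
  16) CAS  T0:  M=6  r_T0=5 ✓

A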